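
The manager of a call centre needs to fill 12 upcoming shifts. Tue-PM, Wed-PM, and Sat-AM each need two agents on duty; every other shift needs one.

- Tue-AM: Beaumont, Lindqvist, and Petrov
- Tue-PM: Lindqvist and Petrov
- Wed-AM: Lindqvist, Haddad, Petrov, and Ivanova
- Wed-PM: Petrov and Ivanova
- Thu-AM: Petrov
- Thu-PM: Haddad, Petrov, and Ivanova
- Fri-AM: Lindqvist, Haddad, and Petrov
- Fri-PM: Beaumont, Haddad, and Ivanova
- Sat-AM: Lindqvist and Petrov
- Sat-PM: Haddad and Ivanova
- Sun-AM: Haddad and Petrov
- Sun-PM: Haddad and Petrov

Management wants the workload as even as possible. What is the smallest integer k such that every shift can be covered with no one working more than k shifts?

4

With 5 agents and 15 worker-slots to fill, someone must work at least ⌈15/5⌉ = 3 shifts, so k ≥ 3.
k = 3 fails: Shifts {Tue-PM, Wed-PM, Thu-AM, Sat-AM} need 7 worker-slots in total, but the agents available for any of those shifts (Lindqvist, Petrov, and Ivanova) can supply at most 6 among them. So no valid schedule exists.
k = 4 works: Tue-AM→Beaumont, Tue-PM→Lindqvist+Petrov, Wed-AM→Lindqvist, Wed-PM→Petrov+Ivanova, Thu-AM→Petrov, Thu-PM→Haddad, Fri-AM→Lindqvist, Fri-PM→Beaumont, Sat-AM→Lindqvist+Petrov, Sat-PM→Haddad, Sun-AM→Haddad, Sun-PM→Haddad.
Loads: Beaumont 2, Lindqvist 4, Haddad 4, Petrov 4, Ivanova 1 — all ≤ 4.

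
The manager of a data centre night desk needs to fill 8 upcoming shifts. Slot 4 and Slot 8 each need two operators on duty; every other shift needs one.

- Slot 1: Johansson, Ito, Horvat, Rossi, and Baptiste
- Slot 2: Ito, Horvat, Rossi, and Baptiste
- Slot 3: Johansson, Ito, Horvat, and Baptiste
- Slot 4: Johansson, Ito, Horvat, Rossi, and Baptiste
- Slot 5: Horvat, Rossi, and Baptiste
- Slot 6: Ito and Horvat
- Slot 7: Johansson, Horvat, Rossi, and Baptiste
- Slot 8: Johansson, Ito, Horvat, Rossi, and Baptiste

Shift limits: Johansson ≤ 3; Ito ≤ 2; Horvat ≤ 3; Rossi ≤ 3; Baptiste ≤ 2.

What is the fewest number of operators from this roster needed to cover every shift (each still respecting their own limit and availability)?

4

10 slots to fill and no one can take more than 3, so at least ⌈10/3⌉ = 4 operators are needed.
Johansson, Ito, Horvat, and Rossi alone can cover everything: Slot 1→Johansson, Slot 2→Ito, Slot 3→Johansson, Slot 4→Horvat+Rossi, Slot 5→Horvat, Slot 6→Ito, Slot 7→Johansson, Slot 8→Horvat+Rossi.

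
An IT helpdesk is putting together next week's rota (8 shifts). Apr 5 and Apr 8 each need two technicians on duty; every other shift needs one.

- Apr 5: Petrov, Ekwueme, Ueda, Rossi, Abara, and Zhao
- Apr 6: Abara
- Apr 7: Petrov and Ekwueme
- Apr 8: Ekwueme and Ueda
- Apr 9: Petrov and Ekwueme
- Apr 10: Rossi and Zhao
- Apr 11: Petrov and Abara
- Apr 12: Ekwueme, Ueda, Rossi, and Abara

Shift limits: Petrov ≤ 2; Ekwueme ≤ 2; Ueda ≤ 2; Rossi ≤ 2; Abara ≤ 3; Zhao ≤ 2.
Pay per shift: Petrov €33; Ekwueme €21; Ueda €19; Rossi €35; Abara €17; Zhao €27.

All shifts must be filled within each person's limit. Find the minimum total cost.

€218

Apr 6 can only be covered by Abara, so that assignment is forced.
Apr 8 can only be covered by Ekwueme and Ueda, so that assignment is forced.
Picking the cheapest available technician for each shift independently would cost €196, but that ignores the shift limits.
An optimal schedule: Apr 5→Ueda+Zhao, Apr 6→Abara, Apr 7→Ekwueme, Apr 8→Ueda+Ekwueme, Apr 9→Petrov, Apr 10→Zhao, Apr 11→Abara, Apr 12→Abara.
Total: 19 + 27 + 17 + 21 + 19 + 21 + 33 + 27 + 17 + 17 = €218.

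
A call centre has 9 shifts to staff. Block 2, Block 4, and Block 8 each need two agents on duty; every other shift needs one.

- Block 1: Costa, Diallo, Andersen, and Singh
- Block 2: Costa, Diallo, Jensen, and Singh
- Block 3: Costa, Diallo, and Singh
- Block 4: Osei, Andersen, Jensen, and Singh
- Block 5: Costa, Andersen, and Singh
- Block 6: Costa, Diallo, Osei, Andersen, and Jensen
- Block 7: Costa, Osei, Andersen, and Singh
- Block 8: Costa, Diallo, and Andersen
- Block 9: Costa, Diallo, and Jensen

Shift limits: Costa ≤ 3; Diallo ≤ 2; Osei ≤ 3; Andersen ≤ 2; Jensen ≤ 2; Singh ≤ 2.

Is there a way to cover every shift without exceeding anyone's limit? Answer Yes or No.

Yes

One valid schedule: Block 1→Andersen, Block 2→Jensen+Singh, Block 3→Costa, Block 4→Osei+Andersen, Block 5→Costa, Block 6→Osei, Block 7→Osei, Block 8→Costa+Diallo, Block 9→Diallo.
Loads: Costa 3/3, Diallo 2/2, Osei 3/3, Andersen 2/2, Jensen 1/2, Singh 1/2 — all within limits.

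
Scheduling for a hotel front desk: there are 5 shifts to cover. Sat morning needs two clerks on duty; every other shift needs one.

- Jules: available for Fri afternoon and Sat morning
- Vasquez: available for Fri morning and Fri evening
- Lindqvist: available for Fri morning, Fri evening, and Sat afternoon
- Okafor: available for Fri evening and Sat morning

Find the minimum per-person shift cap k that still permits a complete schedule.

With 4 clerks and 6 worker-slots to fill, someone must work at least ⌈6/4⌉ = 2 shifts, so k ≥ 2.
k = 2 works: Fri morning→Vasquez, Fri afternoon→Jules, Fri evening→Vasquez, Sat morning→Jules+Okafor, Sat afternoon→Lindqvist.
Loads: Jules 2, Vasquez 2, Lindqvist 1, Okafor 1 — all ≤ 2.

2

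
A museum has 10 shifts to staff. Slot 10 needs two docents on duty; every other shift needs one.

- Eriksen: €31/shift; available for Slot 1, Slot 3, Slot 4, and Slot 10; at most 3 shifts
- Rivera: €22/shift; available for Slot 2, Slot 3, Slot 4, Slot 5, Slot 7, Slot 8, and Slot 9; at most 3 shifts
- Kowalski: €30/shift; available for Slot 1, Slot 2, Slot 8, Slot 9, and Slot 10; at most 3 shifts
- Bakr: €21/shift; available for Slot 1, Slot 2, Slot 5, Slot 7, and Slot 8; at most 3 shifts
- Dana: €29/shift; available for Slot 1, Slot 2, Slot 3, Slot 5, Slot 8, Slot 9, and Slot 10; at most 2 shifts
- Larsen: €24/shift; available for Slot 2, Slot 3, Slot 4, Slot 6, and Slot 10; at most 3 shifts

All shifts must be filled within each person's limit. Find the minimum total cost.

Slot 6 can only be covered by Larsen, so that assignment is forced.
Picking the cheapest available docent for each shift independently would cost €248, but that ignores the shift limits.
An optimal schedule: Slot 1→Bakr, Slot 2→Larsen, Slot 3→Rivera, Slot 4→Rivera, Slot 5→Bakr, Slot 6→Larsen, Slot 7→Bakr, Slot 8→Dana, Slot 9→Rivera, Slot 10→Larsen+Dana.
Total: 21 + 24 + 22 + 22 + 21 + 24 + 21 + 29 + 22 + 24 + 29 = €259.

€259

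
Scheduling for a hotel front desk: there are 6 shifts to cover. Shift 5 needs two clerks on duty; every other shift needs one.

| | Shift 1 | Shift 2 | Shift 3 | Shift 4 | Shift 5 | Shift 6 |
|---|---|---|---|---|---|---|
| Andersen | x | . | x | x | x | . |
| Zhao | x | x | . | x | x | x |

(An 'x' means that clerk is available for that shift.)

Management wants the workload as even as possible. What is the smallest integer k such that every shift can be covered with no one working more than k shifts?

With 2 clerks and 7 worker-slots to fill, someone must work at least ⌈7/2⌉ = 4 shifts, so k ≥ 4.
k = 4 works: Shift 1→Andersen, Shift 2→Zhao, Shift 3→Andersen, Shift 4→Andersen, Shift 5→Andersen+Zhao, Shift 6→Zhao.
Loads: Andersen 4, Zhao 3 — all ≤ 4.

4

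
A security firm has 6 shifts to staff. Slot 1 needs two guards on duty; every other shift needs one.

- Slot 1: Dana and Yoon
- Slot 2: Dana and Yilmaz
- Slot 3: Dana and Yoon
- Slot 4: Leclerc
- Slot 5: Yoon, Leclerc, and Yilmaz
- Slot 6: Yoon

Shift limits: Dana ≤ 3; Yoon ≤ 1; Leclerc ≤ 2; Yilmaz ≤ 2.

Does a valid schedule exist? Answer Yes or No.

Total capacity is 8 and 7 slots are needed, so capacity alone doesn't rule it out.
Shifts {Slot 1, Slot 6} need 3 worker-slots in total, but the guards available for any of those shifts (Dana and Yoon) can supply at most 2 among them. So no valid schedule exists.

No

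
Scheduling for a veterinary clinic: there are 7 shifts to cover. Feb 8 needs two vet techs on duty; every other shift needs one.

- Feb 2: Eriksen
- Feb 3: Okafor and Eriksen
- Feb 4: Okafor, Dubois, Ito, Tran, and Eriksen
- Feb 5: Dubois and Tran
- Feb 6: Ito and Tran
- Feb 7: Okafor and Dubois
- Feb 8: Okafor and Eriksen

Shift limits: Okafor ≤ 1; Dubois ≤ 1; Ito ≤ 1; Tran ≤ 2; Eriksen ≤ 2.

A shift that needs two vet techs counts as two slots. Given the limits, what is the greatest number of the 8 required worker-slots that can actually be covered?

Total capacity across all vet techs is 1+1+1+2+2 = 7, and 8 slots are needed, so at most 7 can be filled.
An assignment achieving 7: Feb 2→Eriksen, Feb 3→Okafor, Feb 4→Tran, Feb 5→Tran, Feb 6→Ito, Feb 7→Dubois, Feb 8→Eriksen.
Loads: Okafor 1/1, Dubois 1/1, Ito 1/1, Tran 2/2, Eriksen 2/2.

7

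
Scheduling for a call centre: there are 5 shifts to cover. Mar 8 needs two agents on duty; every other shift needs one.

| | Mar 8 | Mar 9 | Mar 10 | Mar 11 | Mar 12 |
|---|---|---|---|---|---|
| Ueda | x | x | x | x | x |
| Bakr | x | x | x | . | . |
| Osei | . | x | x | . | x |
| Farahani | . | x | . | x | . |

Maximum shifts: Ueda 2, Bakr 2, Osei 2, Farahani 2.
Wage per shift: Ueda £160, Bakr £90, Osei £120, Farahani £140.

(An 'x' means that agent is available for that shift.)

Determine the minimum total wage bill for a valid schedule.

Mar 8 can only be covered by Ueda and Bakr, so that assignment is forced.
Picking the cheapest available agent for each shift independently would cost £690, but that ignores the shift limits.
An optimal schedule: Mar 8→Bakr+Ueda, Mar 9→Osei, Mar 10→Bakr, Mar 11→Farahani, Mar 12→Osei.
Total: 90 + 160 + 120 + 90 + 140 + 120 = £720.

£720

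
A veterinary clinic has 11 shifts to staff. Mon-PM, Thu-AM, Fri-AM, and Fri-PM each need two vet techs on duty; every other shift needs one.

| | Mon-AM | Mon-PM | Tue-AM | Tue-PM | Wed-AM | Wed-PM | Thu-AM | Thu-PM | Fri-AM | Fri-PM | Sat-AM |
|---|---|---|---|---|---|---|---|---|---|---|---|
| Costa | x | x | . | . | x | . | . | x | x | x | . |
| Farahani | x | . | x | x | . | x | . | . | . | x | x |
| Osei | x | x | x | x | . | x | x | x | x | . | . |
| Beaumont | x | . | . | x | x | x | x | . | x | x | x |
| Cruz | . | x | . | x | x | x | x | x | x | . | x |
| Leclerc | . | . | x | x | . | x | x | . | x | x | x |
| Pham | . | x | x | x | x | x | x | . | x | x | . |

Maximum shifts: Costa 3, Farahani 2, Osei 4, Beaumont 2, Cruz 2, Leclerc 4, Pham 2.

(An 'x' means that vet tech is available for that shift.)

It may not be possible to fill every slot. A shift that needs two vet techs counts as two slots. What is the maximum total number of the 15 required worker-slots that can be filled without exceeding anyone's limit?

15

Total capacity across all vet techs is 3+2+4+2+2+4+2 = 19, and 15 slots are needed, so at most 15 can be filled.
An assignment achieving 15: Mon-AM→Costa, Mon-PM→Costa+Osei, Tue-AM→Farahani, Tue-PM→Osei, Wed-AM→Beaumont, Wed-PM→Osei, Thu-AM→Osei+Beaumont, Thu-PM→Costa, Fri-AM→Cruz+Leclerc, Fri-PM→Leclerc+Pham, Sat-AM→Farahani.
Loads: Costa 3/3, Farahani 2/2, Osei 4/4, Beaumont 2/2, Cruz 1/2, Leclerc 2/4, Pham 1/2.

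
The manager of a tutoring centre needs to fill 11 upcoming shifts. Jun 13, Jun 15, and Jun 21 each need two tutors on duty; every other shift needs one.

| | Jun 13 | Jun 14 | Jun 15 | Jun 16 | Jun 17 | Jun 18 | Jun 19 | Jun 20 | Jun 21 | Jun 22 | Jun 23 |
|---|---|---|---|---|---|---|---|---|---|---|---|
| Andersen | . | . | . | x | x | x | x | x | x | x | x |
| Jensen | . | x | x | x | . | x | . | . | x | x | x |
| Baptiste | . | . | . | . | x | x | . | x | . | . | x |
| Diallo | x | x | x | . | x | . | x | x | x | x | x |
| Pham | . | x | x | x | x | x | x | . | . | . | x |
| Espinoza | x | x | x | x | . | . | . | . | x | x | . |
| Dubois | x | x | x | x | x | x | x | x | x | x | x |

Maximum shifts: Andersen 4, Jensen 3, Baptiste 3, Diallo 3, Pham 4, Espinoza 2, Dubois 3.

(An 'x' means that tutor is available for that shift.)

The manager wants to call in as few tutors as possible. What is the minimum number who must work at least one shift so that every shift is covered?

14 slots to fill and no one can take more than 4, so at least ⌈14/4⌉ = 4 tutors are needed.
Andersen, Diallo, Pham, and Dubois alone can cover everything: Jun 13→Diallo+Dubois, Jun 14→Diallo, Jun 15→Diallo+Pham, Jun 16→Andersen, Jun 17→Pham, Jun 18→Andersen, Jun 19→Pham, Jun 20→Andersen, Jun 21→Andersen+Dubois, Jun 22→Dubois, Jun 23→Pham.

4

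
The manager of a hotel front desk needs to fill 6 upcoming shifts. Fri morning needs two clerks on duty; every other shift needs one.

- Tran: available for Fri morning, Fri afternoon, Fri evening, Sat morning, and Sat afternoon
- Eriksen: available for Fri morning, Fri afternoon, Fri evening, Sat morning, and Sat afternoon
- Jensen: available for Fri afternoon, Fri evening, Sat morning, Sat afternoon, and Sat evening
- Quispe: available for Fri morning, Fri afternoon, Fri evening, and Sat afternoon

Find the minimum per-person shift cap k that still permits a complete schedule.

2

With 4 clerks and 7 worker-slots to fill, someone must work at least ⌈7/4⌉ = 2 shifts, so k ≥ 2.
k = 2 works: Fri morning→Tran+Eriksen, Fri afternoon→Eriksen, Fri evening→Jensen, Sat morning→Tran, Sat afternoon→Quispe, Sat evening→Jensen.
Loads: Tran 2, Eriksen 2, Jensen 2, Quispe 1 — all ≤ 2.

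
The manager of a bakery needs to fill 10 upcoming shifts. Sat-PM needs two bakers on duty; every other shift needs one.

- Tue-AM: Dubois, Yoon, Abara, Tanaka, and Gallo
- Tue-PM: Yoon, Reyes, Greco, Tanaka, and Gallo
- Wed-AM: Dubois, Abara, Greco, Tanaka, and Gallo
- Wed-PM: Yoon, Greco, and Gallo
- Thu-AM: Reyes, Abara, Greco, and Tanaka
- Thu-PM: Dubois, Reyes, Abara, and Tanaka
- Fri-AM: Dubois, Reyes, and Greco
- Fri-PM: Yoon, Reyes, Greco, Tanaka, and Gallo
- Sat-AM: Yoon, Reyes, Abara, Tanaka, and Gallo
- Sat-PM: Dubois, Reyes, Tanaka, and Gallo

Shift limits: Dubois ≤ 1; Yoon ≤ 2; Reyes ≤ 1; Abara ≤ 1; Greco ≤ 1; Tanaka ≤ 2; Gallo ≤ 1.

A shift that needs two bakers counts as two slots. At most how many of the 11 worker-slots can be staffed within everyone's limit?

9

Total capacity across all bakers is 1+2+1+1+1+2+1 = 9, and 11 slots are needed, so at most 9 can be filled.
An assignment achieving 9: Tue-AM→Yoon, Tue-PM→Greco, Wed-AM→Tanaka, Wed-PM→Yoon, Thu-AM→Reyes, Thu-PM→Abara, Fri-AM→Dubois, Sat-PM→Tanaka+Gallo.
Loads: Dubois 1/1, Yoon 2/2, Reyes 1/1, Abara 1/1, Greco 1/1, Tanaka 2/2, Gallo 1/1.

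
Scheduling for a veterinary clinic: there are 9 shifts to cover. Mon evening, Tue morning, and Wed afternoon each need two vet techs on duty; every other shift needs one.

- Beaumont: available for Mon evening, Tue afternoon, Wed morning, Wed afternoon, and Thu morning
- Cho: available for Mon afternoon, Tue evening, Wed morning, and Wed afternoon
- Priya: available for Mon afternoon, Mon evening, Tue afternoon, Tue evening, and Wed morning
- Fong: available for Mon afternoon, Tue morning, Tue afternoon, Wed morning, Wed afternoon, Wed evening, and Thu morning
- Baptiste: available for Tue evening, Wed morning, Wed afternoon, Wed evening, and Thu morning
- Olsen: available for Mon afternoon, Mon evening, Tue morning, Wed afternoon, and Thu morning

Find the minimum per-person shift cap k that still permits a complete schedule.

2

With 6 vet techs and 12 worker-slots to fill, someone must work at least ⌈12/6⌉ = 2 shifts, so k ≥ 2.
k = 2 works: Mon afternoon→Cho, Mon evening→Beaumont+Priya, Tue morning→Fong+Olsen, Tue afternoon→Beaumont, Tue evening→Cho, Wed morning→Priya, Wed afternoon→Baptiste+Olsen, Wed evening→Fong, Thu morning→Baptiste.
Loads: Beaumont 2, Cho 2, Priya 2, Fong 2, Baptiste 2, Olsen 2 — all ≤ 2.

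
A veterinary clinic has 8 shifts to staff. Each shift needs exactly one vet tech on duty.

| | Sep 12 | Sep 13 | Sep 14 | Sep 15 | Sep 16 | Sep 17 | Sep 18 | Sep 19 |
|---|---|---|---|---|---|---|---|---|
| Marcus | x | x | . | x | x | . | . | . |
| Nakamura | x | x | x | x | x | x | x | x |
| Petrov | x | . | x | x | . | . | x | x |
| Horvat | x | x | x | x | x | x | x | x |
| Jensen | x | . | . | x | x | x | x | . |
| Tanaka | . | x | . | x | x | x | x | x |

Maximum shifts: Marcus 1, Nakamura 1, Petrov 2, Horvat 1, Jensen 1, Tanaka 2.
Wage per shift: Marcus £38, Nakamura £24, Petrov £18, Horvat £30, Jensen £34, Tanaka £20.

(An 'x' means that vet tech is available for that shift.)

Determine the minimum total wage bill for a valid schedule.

Picking the cheapest available vet tech for each shift independently would cost £150, but that ignores the shift limits.
An optimal schedule: Sep 12→Petrov, Sep 13→Marcus, Sep 14→Nakamura, Sep 15→Tanaka, Sep 16→Jensen, Sep 17→Horvat, Sep 18→Tanaka, Sep 19→Petrov.
Total: 18 + 38 + 24 + 20 + 34 + 30 + 20 + 18 = £202.

£202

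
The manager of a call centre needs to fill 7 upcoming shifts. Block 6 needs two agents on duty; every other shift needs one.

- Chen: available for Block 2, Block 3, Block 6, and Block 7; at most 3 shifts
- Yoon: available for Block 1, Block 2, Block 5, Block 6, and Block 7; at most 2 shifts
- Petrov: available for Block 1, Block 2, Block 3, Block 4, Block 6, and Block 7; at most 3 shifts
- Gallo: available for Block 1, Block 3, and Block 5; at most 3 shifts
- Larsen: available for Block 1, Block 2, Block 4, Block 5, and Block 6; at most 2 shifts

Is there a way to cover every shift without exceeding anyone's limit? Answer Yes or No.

One valid schedule: Block 1→Yoon, Block 2→Chen, Block 3→Chen, Block 4→Petrov, Block 5→Yoon, Block 6→Petrov+Larsen, Block 7→Chen.
Loads: Chen 3/3, Yoon 2/2, Petrov 2/3, Gallo 0/3, Larsen 1/2 — all within limits.

Yes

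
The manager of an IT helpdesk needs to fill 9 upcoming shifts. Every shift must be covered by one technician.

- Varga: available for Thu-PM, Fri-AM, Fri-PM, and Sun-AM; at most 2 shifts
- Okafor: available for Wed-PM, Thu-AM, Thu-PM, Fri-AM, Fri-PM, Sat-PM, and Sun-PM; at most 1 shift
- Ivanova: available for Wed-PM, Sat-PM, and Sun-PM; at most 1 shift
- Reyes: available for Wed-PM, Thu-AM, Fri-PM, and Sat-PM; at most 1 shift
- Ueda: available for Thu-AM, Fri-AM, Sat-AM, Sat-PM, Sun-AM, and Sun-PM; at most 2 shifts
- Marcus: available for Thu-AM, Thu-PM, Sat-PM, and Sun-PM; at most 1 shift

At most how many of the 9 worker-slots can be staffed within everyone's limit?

8

Total capacity across all technicians is 2+1+1+1+2+1 = 8, and 9 slots are needed, so at most 8 can be filled.
An assignment achieving 8: Wed-PM→Okafor, Thu-AM→Marcus, Thu-PM→Varga, Fri-AM→Ueda, Fri-PM→Reyes, Sat-AM→Ueda, Sun-AM→Varga, Sun-PM→Ivanova.
Loads: Varga 2/2, Okafor 1/1, Ivanova 1/1, Reyes 1/1, Ueda 2/2, Marcus 1/1.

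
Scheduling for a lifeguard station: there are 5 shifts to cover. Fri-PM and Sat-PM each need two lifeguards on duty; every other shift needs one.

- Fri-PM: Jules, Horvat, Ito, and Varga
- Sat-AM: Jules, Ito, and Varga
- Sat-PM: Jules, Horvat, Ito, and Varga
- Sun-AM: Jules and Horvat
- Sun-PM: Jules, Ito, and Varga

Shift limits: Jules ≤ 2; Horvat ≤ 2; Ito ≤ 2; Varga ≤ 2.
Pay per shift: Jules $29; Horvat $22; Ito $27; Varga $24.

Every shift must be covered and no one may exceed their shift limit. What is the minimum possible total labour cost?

Picking the cheapest available lifeguard for each shift independently would cost $162, but that ignores the shift limits.
An optimal schedule: Fri-PM→Horvat+Ito, Sat-AM→Varga, Sat-PM→Ito+Jules, Sun-AM→Horvat, Sun-PM→Varga.
Total: 22 + 27 + 24 + 27 + 29 + 22 + 24 = $175.

$175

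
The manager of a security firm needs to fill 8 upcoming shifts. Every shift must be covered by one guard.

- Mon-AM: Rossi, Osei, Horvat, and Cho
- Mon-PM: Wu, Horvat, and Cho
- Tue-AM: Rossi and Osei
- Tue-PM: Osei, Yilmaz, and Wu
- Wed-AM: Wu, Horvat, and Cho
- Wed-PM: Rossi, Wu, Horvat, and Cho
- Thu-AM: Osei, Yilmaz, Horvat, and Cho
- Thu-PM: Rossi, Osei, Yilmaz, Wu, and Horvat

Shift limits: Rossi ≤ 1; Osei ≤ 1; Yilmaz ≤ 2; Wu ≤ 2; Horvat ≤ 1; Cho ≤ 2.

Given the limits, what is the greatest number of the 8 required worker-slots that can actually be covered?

Total capacity across all guards is 1+1+2+2+1+2 = 9, and 8 slots are needed, so at most 8 can be filled.
An assignment achieving 8: Mon-AM→Horvat, Mon-PM→Wu, Tue-AM→Rossi, Tue-PM→Osei, Wed-AM→Wu, Wed-PM→Cho, Thu-AM→Yilmaz, Thu-PM→Yilmaz.
Loads: Rossi 1/1, Osei 1/1, Yilmaz 2/2, Wu 2/2, Horvat 1/1, Cho 1/2.

8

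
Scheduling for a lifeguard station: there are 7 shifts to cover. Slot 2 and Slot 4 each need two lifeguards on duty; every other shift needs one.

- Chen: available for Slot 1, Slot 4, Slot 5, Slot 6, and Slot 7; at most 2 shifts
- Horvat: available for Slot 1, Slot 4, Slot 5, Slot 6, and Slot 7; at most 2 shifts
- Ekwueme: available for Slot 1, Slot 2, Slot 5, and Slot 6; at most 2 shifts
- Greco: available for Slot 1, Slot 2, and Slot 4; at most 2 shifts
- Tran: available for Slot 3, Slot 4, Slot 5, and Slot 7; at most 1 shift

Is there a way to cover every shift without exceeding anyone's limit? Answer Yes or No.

Yes

Slot 2 can only be covered by Ekwueme and Greco, so that assignment is forced.
Slot 3 can only be covered by Tran, so that assignment is forced.
One valid schedule: Slot 1→Horvat, Slot 2→Ekwueme+Greco, Slot 3→Tran, Slot 4→Horvat+Greco, Slot 5→Ekwueme, Slot 6→Chen, Slot 7→Chen.
Loads: Chen 2/2, Horvat 2/2, Ekwueme 2/2, Greco 2/2, Tran 1/1 — all within limits.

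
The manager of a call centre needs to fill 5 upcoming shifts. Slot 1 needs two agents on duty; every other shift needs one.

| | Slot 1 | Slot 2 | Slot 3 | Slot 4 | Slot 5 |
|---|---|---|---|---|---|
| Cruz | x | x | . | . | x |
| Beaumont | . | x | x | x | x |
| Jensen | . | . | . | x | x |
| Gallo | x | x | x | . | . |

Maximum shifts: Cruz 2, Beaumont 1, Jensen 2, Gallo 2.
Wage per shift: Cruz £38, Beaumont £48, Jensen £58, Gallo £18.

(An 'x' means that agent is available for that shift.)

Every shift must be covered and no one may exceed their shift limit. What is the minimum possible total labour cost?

£218

Slot 1 can only be covered by Cruz and Gallo, so that assignment is forced.
Picking the cheapest available agent for each shift independently would cost £178, but that ignores the shift limits.
An optimal schedule: Slot 1→Gallo+Cruz, Slot 2→Cruz, Slot 3→Gallo, Slot 4→Beaumont, Slot 5→Jensen.
Total: 18 + 38 + 38 + 18 + 48 + 58 = £218.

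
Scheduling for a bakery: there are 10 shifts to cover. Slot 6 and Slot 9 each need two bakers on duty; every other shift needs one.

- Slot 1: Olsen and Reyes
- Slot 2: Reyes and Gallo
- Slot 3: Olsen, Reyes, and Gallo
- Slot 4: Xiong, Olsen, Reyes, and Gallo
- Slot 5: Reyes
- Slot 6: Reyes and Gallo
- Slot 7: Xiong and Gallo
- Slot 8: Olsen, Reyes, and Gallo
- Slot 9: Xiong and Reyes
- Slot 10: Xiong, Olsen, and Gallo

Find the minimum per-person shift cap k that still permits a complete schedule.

With 4 bakers and 12 worker-slots to fill, someone must work at least ⌈12/4⌉ = 3 shifts, so k ≥ 3.
k = 3 works: Slot 1→Olsen, Slot 2→Gallo, Slot 3→Olsen, Slot 4→Gallo, Slot 5→Reyes, Slot 6→Reyes+Gallo, Slot 7→Xiong, Slot 8→Olsen, Slot 9→Xiong+Reyes, Slot 10→Xiong.
Loads: Xiong 3, Olsen 3, Reyes 3, Gallo 3 — all ≤ 3.

3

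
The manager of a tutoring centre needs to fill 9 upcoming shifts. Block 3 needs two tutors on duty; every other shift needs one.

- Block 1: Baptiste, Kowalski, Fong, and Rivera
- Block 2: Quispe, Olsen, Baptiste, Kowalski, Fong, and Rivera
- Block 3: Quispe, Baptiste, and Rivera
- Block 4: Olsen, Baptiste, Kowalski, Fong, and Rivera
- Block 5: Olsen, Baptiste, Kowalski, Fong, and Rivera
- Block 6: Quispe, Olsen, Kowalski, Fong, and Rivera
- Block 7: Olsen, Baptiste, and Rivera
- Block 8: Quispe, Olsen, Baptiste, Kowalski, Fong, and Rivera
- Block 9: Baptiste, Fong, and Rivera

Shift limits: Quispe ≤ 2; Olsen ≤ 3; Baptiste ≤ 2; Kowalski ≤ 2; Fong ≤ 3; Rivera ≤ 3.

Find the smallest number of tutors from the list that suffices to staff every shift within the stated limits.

10 slots to fill and no one can take more than 3, so at least ⌈10/3⌉ = 4 tutors are needed.
Quispe, Olsen, Baptiste, and Fong alone can cover everything: Block 1→Baptiste, Block 2→Fong, Block 3→Quispe+Baptiste, Block 4→Olsen, Block 5→Olsen, Block 6→Quispe, Block 7→Olsen, Block 8→Fong, Block 9→Fong.

4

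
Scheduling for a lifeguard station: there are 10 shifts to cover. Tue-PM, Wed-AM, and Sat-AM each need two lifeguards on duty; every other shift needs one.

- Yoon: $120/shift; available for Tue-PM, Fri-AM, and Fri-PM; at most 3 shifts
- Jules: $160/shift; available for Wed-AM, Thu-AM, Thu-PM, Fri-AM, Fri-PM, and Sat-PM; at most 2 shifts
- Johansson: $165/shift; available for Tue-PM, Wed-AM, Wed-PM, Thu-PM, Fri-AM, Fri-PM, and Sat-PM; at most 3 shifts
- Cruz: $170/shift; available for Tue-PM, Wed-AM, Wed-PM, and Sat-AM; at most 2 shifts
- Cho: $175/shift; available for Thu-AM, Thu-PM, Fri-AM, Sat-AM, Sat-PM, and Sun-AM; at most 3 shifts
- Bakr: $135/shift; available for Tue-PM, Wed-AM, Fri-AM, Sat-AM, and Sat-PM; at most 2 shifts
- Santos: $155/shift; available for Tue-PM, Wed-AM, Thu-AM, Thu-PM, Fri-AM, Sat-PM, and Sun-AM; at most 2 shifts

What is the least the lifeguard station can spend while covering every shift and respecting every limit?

$1925

Picking the cheapest available lifeguard for each shift independently would cost $1855, but that ignores the shift limits.
An optimal schedule: Tue-PM→Yoon+Johansson, Wed-AM→Jules+Johansson, Wed-PM→Johansson, Thu-AM→Santos, Thu-PM→Jules, Fri-AM→Yoon, Fri-PM→Yoon, Sat-AM→Bakr+Cruz, Sat-PM→Bakr, Sun-AM→Santos.
Total: 120 + 165 + 160 + 165 + 165 + 155 + 160 + 120 + 120 + 135 + 170 + 135 + 155 = $1925.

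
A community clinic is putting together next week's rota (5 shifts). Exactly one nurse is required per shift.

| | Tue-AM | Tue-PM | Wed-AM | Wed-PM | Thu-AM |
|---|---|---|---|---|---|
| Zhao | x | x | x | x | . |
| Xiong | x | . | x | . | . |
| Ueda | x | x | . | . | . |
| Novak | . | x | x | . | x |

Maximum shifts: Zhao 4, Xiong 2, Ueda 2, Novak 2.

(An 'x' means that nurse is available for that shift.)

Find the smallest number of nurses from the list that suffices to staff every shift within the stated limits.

5 slots to fill and no one can take more than 4, so at least ⌈5/4⌉ = 2 nurses are needed.
Zhao and Novak alone can cover everything: Tue-AM→Zhao, Tue-PM→Zhao, Wed-AM→Zhao, Wed-PM→Zhao, Thu-AM→Novak.

2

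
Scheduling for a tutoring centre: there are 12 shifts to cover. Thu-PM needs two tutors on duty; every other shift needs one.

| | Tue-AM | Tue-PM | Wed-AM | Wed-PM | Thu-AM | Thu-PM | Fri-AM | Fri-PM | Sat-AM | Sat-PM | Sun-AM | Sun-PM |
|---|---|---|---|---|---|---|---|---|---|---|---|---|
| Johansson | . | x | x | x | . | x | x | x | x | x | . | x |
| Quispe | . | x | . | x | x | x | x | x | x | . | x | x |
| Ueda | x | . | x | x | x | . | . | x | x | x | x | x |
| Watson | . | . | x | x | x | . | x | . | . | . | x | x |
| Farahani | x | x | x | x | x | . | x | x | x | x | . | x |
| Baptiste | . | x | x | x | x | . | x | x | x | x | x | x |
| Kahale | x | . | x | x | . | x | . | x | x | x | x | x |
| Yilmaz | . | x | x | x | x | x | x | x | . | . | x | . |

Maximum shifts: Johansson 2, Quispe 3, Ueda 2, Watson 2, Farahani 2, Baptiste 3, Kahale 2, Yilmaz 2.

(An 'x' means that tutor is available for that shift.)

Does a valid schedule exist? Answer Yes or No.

One valid schedule: Tue-AM→Ueda, Tue-PM→Johansson, Wed-AM→Watson, Wed-PM→Baptiste, Thu-AM→Quispe, Thu-PM→Quispe+Kahale, Fri-AM→Quispe, Fri-PM→Farahani, Sat-AM→Ueda, Sat-PM→Johansson, Sun-AM→Watson, Sun-PM→Farahani.
Loads: Johansson 2/2, Quispe 3/3, Ueda 2/2, Watson 2/2, Farahani 2/2, Baptiste 1/3, Kahale 1/2, Yilmaz 0/2 — all within limits.

Yes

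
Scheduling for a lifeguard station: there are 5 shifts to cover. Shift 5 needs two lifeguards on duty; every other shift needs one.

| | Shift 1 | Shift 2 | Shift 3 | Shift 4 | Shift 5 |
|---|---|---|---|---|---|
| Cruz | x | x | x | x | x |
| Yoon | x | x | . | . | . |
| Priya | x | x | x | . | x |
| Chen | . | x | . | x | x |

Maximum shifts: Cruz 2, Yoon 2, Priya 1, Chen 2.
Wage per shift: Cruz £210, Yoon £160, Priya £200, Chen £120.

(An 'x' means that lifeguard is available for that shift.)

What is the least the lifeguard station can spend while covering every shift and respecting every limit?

£970

Picking the cheapest available lifeguard for each shift independently would cost £920, but that ignores the shift limits.
An optimal schedule: Shift 1→Yoon, Shift 2→Yoon, Shift 3→Priya, Shift 4→Chen, Shift 5→Chen+Cruz.
Total: 160 + 160 + 200 + 120 + 120 + 210 = £970.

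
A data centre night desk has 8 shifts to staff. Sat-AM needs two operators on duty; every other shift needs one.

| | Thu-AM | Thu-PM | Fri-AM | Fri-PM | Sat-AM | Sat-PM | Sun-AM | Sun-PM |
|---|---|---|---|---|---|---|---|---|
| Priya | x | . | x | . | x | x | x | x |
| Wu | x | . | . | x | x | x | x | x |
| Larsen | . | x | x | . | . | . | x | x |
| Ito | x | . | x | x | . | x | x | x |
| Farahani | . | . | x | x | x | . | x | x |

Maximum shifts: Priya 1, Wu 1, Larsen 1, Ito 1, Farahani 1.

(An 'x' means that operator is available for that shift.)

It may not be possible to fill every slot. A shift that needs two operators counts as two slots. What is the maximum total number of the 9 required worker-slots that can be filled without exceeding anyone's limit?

5

Total capacity across all operators is 1+1+1+1+1 = 5, and 9 slots are needed, so at most 5 can be filled.
An assignment achieving 5: Thu-AM→Priya, Thu-PM→Larsen, Fri-PM→Wu, Sat-AM→Farahani, Sat-PM→Ito.
Loads: Priya 1/1, Wu 1/1, Larsen 1/1, Ito 1/1, Farahani 1/1.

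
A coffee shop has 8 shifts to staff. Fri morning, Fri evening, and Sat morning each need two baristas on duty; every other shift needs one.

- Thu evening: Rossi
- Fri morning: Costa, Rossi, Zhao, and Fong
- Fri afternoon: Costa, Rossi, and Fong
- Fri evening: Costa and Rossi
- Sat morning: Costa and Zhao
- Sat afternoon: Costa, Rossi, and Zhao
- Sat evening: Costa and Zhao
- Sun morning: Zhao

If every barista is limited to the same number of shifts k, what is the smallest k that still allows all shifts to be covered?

3

With 4 baristas and 11 worker-slots to fill, someone must work at least ⌈11/4⌉ = 3 shifts, so k ≥ 3.
k = 3 works: Thu evening→Rossi, Fri morning→Zhao+Fong, Fri afternoon→Fong, Fri evening→Costa+Rossi, Sat morning→Costa+Zhao, Sat afternoon→Rossi, Sat evening→Costa, Sun morning→Zhao.
Loads: Costa 3, Rossi 3, Zhao 3, Fong 2 — all ≤ 3.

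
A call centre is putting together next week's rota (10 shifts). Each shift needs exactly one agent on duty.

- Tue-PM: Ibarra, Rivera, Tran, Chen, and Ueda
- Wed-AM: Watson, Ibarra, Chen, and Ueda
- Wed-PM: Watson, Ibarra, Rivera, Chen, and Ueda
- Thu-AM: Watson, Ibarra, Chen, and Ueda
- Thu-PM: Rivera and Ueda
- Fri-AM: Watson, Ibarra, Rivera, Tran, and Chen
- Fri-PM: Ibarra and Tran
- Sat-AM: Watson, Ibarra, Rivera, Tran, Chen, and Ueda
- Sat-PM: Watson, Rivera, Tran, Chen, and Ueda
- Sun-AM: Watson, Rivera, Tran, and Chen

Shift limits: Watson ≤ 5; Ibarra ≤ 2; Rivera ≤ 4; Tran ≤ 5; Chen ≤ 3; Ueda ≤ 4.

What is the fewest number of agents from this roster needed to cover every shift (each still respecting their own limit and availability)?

10 slots to fill and no one can take more than 5, so at least ⌈10/5⌉ = 2 agents are needed.
No set of 2 agents can cover every shift (each such set leaves at least one shift with no one available or exceeds a cap).
Watson, Ibarra, and Rivera alone can cover everything: Tue-PM→Ibarra, Wed-AM→Watson, Wed-PM→Watson, Thu-AM→Watson, Thu-PM→Rivera, Fri-AM→Rivera, Fri-PM→Ibarra, Sat-AM→Rivera, Sat-PM→Watson, Sun-AM→Watson.

3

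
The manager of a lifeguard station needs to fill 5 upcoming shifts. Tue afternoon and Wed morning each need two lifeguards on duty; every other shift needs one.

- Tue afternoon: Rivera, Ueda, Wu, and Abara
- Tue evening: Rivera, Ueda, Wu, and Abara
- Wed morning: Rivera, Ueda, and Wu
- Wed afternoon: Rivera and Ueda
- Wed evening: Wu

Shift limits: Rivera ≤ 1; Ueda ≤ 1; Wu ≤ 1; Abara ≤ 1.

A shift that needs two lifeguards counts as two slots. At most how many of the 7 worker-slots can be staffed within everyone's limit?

4

Total capacity across all lifeguards is 1+1+1+1 = 4, and 7 slots are needed, so at most 4 can be filled.
An assignment achieving 4: Tue afternoon→Abara, Wed morning→Ueda, Wed afternoon→Rivera, Wed evening→Wu.
Loads: Rivera 1/1, Ueda 1/1, Wu 1/1, Abara 1/1.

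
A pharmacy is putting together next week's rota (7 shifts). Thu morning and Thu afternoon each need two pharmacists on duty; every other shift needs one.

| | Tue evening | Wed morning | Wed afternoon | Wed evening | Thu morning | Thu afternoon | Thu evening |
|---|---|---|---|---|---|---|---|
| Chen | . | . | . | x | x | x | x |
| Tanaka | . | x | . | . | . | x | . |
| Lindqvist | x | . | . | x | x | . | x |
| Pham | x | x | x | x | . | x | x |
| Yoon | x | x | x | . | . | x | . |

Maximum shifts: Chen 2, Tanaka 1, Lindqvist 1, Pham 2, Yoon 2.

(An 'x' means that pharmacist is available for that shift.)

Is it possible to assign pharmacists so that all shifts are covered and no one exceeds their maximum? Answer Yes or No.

Total capacity is 2+1+1+2+2 = 8 but 9 worker-slots are needed — infeasible.

No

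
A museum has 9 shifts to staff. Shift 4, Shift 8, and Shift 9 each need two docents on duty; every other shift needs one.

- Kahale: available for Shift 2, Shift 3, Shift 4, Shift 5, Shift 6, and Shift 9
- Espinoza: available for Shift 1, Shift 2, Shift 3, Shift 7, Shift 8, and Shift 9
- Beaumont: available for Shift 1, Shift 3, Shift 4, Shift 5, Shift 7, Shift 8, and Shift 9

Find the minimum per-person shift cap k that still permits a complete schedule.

With 3 docents and 12 worker-slots to fill, someone must work at least ⌈12/3⌉ = 4 shifts, so k ≥ 4.
k = 4 works: Shift 1→Espinoza, Shift 2→Kahale, Shift 3→Beaumont, Shift 4→Kahale+Beaumont, Shift 5→Kahale, Shift 6→Kahale, Shift 7→Espinoza, Shift 8→Espinoza+Beaumont, Shift 9→Espinoza+Beaumont.
Loads: Kahale 4, Espinoza 4, Beaumont 4 — all ≤ 4.

4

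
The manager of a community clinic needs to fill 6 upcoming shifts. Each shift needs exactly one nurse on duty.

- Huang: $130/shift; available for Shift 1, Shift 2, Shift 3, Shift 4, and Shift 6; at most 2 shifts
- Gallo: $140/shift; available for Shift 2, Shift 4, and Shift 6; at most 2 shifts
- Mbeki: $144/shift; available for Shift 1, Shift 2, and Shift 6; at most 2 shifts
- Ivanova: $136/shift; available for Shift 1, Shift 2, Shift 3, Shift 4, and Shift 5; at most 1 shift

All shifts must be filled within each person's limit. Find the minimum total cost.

Shift 5 can only be covered by Ivanova, so that assignment is forced.
Picking the cheapest available nurse for each shift independently would cost $786, but that ignores the shift limits.
An optimal schedule: Shift 1→Huang, Shift 2→Mbeki, Shift 3→Huang, Shift 4→Gallo, Shift 5→Ivanova, Shift 6→Gallo.
Total: 130 + 144 + 130 + 140 + 136 + 140 = $820.

$820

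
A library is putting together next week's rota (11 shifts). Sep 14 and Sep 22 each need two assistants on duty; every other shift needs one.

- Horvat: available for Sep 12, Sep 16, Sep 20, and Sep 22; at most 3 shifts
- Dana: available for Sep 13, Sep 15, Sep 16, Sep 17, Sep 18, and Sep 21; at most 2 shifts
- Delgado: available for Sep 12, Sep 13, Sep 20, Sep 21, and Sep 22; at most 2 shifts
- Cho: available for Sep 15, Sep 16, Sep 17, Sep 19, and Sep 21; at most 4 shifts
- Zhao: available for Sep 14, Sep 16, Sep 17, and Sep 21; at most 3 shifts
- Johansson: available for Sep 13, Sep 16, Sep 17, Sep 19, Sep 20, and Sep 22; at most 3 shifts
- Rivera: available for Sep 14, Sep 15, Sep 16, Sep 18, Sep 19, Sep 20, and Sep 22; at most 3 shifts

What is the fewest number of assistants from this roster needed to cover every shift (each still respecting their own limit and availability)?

5

13 slots to fill and no one can take more than 4, so at least ⌈13/4⌉ = 4 assistants are needed.
No set of 4 assistants can cover every shift (each such set leaves at least one shift with no one available or exceeds a cap).
Horvat, Dana, Delgado, Zhao, and Rivera alone can cover everything: Sep 12→Horvat, Sep 13→Dana, Sep 14→Zhao+Rivera, Sep 15→Dana, Sep 16→Zhao, Sep 17→Zhao, Sep 18→Rivera, Sep 19→Rivera, Sep 20→Horvat, Sep 21→Delgado, Sep 22→Horvat+Delgado.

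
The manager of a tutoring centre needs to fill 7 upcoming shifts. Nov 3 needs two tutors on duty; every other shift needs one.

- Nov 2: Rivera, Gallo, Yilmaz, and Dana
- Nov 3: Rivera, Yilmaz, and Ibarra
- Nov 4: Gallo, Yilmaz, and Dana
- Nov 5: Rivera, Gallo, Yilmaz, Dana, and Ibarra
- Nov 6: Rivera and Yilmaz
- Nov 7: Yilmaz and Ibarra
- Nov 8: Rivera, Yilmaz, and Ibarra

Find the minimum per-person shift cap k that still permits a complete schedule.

2

With 5 tutors and 8 worker-slots to fill, someone must work at least ⌈8/5⌉ = 2 shifts, so k ≥ 2.
k = 2 works: Nov 2→Gallo, Nov 3→Rivera+Yilmaz, Nov 4→Gallo, Nov 5→Dana, Nov 6→Rivera, Nov 7→Yilmaz, Nov 8→Ibarra.
Loads: Rivera 2, Gallo 2, Yilmaz 2, Dana 1, Ibarra 1 — all ≤ 2.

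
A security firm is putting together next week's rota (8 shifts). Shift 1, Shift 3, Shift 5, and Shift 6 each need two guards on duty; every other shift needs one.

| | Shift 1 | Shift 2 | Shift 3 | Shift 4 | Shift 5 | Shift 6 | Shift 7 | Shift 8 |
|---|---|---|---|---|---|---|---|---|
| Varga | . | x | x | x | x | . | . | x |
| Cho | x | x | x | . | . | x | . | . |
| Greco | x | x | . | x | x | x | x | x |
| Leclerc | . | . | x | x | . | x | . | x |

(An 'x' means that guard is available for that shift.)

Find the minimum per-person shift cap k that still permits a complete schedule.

3

With 4 guards and 12 worker-slots to fill, someone must work at least ⌈12/4⌉ = 3 shifts, so k ≥ 3.
k = 3 works: Shift 1→Cho+Greco, Shift 2→Varga, Shift 3→Varga+Cho, Shift 4→Leclerc, Shift 5→Varga+Greco, Shift 6→Cho+Leclerc, Shift 7→Greco, Shift 8→Leclerc.
Loads: Varga 3, Cho 3, Greco 3, Leclerc 3 — all ≤ 3.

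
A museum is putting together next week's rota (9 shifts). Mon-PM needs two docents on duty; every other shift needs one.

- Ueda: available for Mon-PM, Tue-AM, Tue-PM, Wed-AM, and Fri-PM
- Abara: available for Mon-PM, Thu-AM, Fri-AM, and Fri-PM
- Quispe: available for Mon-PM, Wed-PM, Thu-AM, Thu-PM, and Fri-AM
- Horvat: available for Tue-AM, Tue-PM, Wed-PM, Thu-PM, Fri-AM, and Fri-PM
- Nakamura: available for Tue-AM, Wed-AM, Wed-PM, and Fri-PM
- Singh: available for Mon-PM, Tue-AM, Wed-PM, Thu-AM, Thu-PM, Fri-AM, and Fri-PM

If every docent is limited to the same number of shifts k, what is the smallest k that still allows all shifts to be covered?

2

With 6 docents and 10 worker-slots to fill, someone must work at least ⌈10/6⌉ = 2 shifts, so k ≥ 2.
k = 2 works: Mon-PM→Abara+Singh, Tue-AM→Horvat, Tue-PM→Ueda, Wed-AM→Ueda, Wed-PM→Quispe, Thu-AM→Abara, Thu-PM→Quispe, Fri-AM→Horvat, Fri-PM→Nakamura.
Loads: Ueda 2, Abara 2, Quispe 2, Horvat 2, Nakamura 1, Singh 1 — all ≤ 2.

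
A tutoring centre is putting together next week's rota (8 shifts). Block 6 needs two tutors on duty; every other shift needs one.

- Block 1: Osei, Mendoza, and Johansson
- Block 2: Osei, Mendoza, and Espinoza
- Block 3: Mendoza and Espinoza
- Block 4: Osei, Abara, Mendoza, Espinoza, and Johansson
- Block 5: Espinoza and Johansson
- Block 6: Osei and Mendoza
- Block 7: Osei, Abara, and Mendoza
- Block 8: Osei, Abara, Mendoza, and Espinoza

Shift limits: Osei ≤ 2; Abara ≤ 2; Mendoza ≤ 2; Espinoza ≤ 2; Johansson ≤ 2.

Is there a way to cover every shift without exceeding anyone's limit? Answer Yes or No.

Yes

Block 6 can only be covered by Osei and Mendoza, so that assignment is forced.
One valid schedule: Block 1→Osei, Block 2→Espinoza, Block 3→Mendoza, Block 4→Johansson, Block 5→Espinoza, Block 6→Osei+Mendoza, Block 7→Abara, Block 8→Abara.
Loads: Osei 2/2, Abara 2/2, Mendoza 2/2, Espinoza 2/2, Johansson 1/2 — all within limits.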